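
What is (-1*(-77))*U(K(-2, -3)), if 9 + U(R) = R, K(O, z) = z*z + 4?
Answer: 308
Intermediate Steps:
K(O, z) = 4 + z**2 (K(O, z) = z**2 + 4 = 4 + z**2)
U(R) = -9 + R
(-1*(-77))*U(K(-2, -3)) = (-1*(-77))*(-9 + (4 + (-3)**2)) = 77*(-9 + (4 + 9)) = 77*(-9 + 13) = 77*4 = 308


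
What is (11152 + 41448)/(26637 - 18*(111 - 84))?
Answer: 52600/26151 ≈ 2.0114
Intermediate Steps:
(11152 + 41448)/(26637 - 18*(111 - 84)) = 52600/(26637 - 18*27) = 52600/(26637 - 486) = 52600/26151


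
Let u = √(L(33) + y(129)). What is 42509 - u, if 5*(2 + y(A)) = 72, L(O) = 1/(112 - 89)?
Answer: 42509 - 3*√18285/115 ≈ 42506.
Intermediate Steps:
L(O) = 1/23
y(A) = 62/5 (y(A) = -2 + (⅕)*72 = -2 + 72/5 = 62/5)
u = 3*√18285/115 (u = √(1/23 + 62/5) = √(1431/115) = 3*√18285/115 ≈ 3.5275)
42509 - u = 42509 - 3*√18285/115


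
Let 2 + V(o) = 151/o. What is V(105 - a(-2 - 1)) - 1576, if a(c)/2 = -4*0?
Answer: -165539/105 ≈ -1576.6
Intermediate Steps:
a(c) = 0 (a(c) = 2*(-4*0) = 2*0 = 0)
V(o) = -2 + 151/o
V(105 - a(-2 - 1)) - 1576 = (-2 + 151/(105 - 1*0)) - 1576 = (-2 + 151/(105 + 0)) - 1576 = (-2 + 151/105) - 1576 = -59/105 - 1576 = -165539/105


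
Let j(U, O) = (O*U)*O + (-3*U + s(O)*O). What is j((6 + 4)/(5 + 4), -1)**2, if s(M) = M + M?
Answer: 4/81 ≈ 0.049383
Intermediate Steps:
s(M) = 2*M
j(U, O) = -3*U + 2*O**2 + U*O**2 (j(U, O) = (O*U)*O + (-3*U + (2*O)*O) = U*O**2 + (-3*U + 2*O**2) = -3*U + 2*O**2 + U*O**2)
j((6 + 4)/(5 + 4), -1)**2 = (-3*(6 + 4)/(5 + 4) + 2*(-1)**2 + ((6 + 4)/(5 + 4))*(-1)**2)**2 = (-30/9 + 2*1 + (10/9)*1)**2 = (-30/9 + 2 + (10*(1/9))*1)**2 = (-3*10/9 + 2 + (10/9)*1)**2 = (-10/3 + 2 + 10/9)**2 = (-2/9)**2 = 4/81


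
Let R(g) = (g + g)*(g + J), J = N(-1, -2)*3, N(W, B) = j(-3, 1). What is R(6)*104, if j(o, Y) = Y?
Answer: 11232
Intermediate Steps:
N(W, B) = 1
J = 3 (J = 1*3 = 3)
R(g) = 2*g*(3 + g) (R(g) = (g + g)*(g + 3) = (2*g)*(3 + g) = 2*g*(3 + g))
R(6)*104 = (2*6*(3 + 6))*104 = (2*6*9)*104 = 108*104 = 11232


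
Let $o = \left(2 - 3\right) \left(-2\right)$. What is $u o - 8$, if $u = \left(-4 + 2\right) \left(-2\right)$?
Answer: $0$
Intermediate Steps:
$u = 4$ ($u = \left(-2\right) \left(-2\right) = 4$)
$o = 2$ ($o = \left(-1\right) \left(-2\right) = 2$)
$u o - 8 = 4 \cdot 2 - 8 = 8 - 8 = 0$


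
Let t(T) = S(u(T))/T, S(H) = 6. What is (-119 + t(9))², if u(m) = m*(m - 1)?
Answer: 126025/9 ≈ 14003.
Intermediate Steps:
u(m) = m*(-1 + m)
t(T) = 6/T
(-119 + t(9))² = (-119 + 6/9)² = (-119 + 6*(⅑))² = (-119 + ⅔)² = (-355/3)² = 126025/9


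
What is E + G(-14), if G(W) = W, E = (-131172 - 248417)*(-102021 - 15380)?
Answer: 44564128175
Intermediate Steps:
E = 44564128189 (E = -379589*(-117401) = 44564128189)
E + G(-14) = 44564128189 - 14 = 44564128175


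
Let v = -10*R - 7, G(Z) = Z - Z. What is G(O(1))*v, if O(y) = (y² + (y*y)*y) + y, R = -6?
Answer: 0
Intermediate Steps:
O(y) = y + y² + y³ (O(y) = (y² + y²*y) + y = (y² + y³) + y = y + y² + y³)
G(Z) = 0
v = 53 (v = -10*(-6) - 7 = 60 - 7 = 53)
G(O(1))*v = 0*53 = 0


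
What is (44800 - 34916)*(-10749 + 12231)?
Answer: 14648088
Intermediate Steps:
(44800 - 34916)*(-10749 + 12231) = 9884*1482 = 14648088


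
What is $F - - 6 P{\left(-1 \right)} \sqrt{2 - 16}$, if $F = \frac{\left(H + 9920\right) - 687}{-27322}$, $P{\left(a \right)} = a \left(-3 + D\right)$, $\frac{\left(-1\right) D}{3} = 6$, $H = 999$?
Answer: $- \frac{5116}{13661} + 126 i \sqrt{14} \approx -0.3745 + 471.45 i$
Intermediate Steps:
$D = -18$ ($D = \left(-3\right) 6 = -18$)
$P{\left(a \right)} = - 21 a$ ($P{\left(a \right)} = a \left(-3 - 18\right) = a \left(-21\right) = - 21 a$)
$F = - \frac{5116}{13661}$ ($F = \frac{\left(999 + 9920\right) - 687}{-27322} = \left(10919 - 687\right) \left(- \frac{1}{27322}\right) = 10232 \left(- \frac{1}{27322}\right) = - \frac{5116}{13661} \approx -0.3745$)
$F - - 6 P{\left(-1 \right)} \sqrt{2 - 16} = - \frac{5116}{13661} - - 6 \left(\left(-21\right) \left(-1\right)\right) \sqrt{2 - 16} = - \frac{5116}{13661} - \left(-6\right) 21 \sqrt{-14} = - \frac{5116}{13661} - - 126 i \sqrt{14} = - \frac{5116}{13661} + 126 i \sqrt{14}$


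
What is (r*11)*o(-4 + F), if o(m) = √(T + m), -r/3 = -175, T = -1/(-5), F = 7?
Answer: 4620*√5 ≈ 10331.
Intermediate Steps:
T = ⅕ (T = -1*(-⅕) = ⅕ ≈ 0.20000)
r = 525 (r = -3*(-175) = 525)
o(m) = √(⅕ + m)
(r*11)*o(-4 + F) = (525*11)*(√(5 + 25*(-4 + 7))/5) = 5775*(√(5 + 25*3)/5) = 5775*(√(5 + 75)/5) = 5775*(√80/5) = 5775*((4*√5)/5) = 5775*(4*√5/5) = 4620*√5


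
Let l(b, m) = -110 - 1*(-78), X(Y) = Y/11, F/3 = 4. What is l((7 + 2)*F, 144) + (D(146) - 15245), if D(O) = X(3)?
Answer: -168044/11 ≈ -15277.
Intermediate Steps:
F = 12 (F = 3*4 = 12)
X(Y) = Y/11 (X(Y) = Y*(1/11) = Y/11)
D(O) = 3/11 (D(O) = (1/11)*3 = 3/11)
l(b, m) = -32 (l(b, m) = -110 + 78 = -32)
l((7 + 2)*F, 144) + (D(146) - 15245) = -32 + (3/11 - 15245) = -32 - 167692/11 = -168044/11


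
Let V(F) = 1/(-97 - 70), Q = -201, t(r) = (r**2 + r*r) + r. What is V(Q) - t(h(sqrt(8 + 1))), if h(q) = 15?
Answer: -77656/167 ≈ -465.01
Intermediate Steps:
t(r) = r + 2*r**2 (t(r) = (r**2 + r**2) + r = 2*r**2 + r = r + 2*r**2)
V(F) = -1/167 (V(F) = 1/(-167) = -1/167)
V(Q) - t(h(sqrt(8 + 1))) = -1/167 - 15*(1 + 2*15) = -1/167 - 15*(1 + 30) = -1/167 - 15*31 = -1/167 - 1*465 = -1/167 - 465 = -77656/167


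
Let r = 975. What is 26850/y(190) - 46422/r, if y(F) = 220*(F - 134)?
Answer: -18191343/400400 ≈ -45.433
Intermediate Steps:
y(F) = -29480 + 220*F (y(F) = 220*(-134 + F) = -29480 + 220*F)
26850/y(190) - 46422/r = 26850/(-29480 + 220*190) - 46422/975 = 26850/(-29480 + 41800) - 46422*1/975 = 26850/12320 - 15474/325 = 26850*(1/12320) - 15474/325 = 2685/1232 - 15474/325 = -18191343/400400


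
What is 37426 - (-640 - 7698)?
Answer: 45764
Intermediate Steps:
37426 - (-640 - 7698) = 37426 - 1*(-8338) = 37426 + 8338 = 45764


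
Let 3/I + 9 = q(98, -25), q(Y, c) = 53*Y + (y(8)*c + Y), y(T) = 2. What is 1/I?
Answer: 5233/3 ≈ 1744.3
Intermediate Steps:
q(Y, c) = 2*c + 54*Y (q(Y, c) = 53*Y + (2*c + Y) = 53*Y + (Y + 2*c) = 2*c + 54*Y)
I = 3/5233 (I = 3/(-9 + (2*(-25) + 54*98)) = 3/(-9 + (-50 + 5292)) = 3/(-9 + 5242) = 3/5233 ≈ 0.00057328)
1/I = 1/(3/5233) = 5233/3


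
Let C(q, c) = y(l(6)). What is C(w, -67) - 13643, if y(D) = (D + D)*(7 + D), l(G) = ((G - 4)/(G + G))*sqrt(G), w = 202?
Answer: -40928/3 + 7*sqrt(6)/3 ≈ -13637.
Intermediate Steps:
l(G) = (-4 + G)/(2*sqrt(G)) (l(G) = ((-4 + G)/((2*G)))*sqrt(G) = ((-4 + G)*(1/(2*G)))*sqrt(G) = ((-4 + G)/(2*G))*sqrt(G) = (-4 + G)/(2*sqrt(G)))
y(D) = 2*D*(7 + D) (y(D) = (2*D)*(7 + D) = 2*D*(7 + D))
C(q, c) = sqrt(6)*(7 + sqrt(6)/6)/3 (C(q, c) = 2*((-4 + 6)/(2*sqrt(6)))*(7 + (-4 + 6)/(2*sqrt(6))) = 2*((1/2)*(sqrt(6)/6)*2)*(7 + (1/2)*(sqrt(6)/6)*2) = 2*(sqrt(6)/6)*(7 + sqrt(6)/6) = sqrt(6)*(7 + sqrt(6)/6)/3)
C(w, -67) - 13643 = (1/3 + 7*sqrt(6)/3) - 13643 = -40928/3 + 7*sqrt(6)/3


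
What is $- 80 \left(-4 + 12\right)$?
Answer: $-640$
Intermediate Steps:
$- 80 \left(-4 + 12\right) = \left(-80\right) 8 = -640$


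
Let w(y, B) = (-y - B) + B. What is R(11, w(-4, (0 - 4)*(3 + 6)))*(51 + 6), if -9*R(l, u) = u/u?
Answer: -19/3 ≈ -6.3333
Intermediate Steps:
w(y, B) = -y (w(y, B) = (-B - y) + B = -y)
R(l, u) = -⅑ (R(l, u) = -u/(9*u) = -⅑*1 = -⅑)
R(11, w(-4, (0 - 4)*(3 + 6)))*(51 + 6) = -(51 + 6)/9 = -⅑*57 = -19/3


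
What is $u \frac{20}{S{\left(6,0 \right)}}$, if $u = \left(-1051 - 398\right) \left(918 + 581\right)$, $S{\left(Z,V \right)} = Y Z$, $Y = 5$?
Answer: $-1448034$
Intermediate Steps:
$S{\left(Z,V \right)} = 5 Z$
$u = -2172051$ ($u = \left(-1449\right) 1499 = -2172051$)
$u \frac{20}{S{\left(6,0 \right)}} = - 2172051 \frac{20}{5 \cdot 6} = - 2172051 \cdot \frac{20}{30} = - 2172051 \cdot 20 \cdot \frac{1}{30} = \left(-2172051\right) \frac{2}{3} = -1448034$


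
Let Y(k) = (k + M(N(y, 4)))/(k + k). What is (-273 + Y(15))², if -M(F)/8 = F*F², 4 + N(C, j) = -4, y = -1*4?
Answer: 16638241/900 ≈ 18487.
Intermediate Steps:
y = -4
N(C, j) = -8 (N(C, j) = -4 - 4 = -8)
M(F) = -8*F³ (M(F) = -8*F*F² = -8*F³)
Y(k) = (4096 + k)/(2*k) (Y(k) = (k - 8*(-8)³)/(k + k) = (k - 8*(-512))/((2*k)) = (k + 4096)*(1/(2*k)) = (4096 + k)*(1/(2*k)) = (4096 + k)/(2*k))
(-273 + Y(15))² = (-273 + (½)*(4096 + 15)/15)² = (-273 + (½)*(1/15)*4111)² = (-273 + 4111/30)² = (-4079/30)² = 16638241/900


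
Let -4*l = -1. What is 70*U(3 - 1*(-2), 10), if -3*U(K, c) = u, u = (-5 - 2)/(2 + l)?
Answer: 1960/27 ≈ 72.593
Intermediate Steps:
l = ¼ (l = -¼*(-1) = ¼ ≈ 0.25000)
u = -28/9 (u = (-5 - 2)/(2 + ¼) = -7/9/4 = -7*4/9 = -28/9 ≈ -3.1111)
U(K, c) = 28/27 (U(K, c) = -⅓*(-28/9) = 28/27)
70*U(3 - 1*(-2), 10) = 70*(28/27) = 1960/27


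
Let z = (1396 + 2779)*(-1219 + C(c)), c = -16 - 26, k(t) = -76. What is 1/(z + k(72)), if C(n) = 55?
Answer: -1/4859776 ≈ -2.0577e-7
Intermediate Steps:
c = -42
z = -4859700 (z = (1396 + 2779)*(-1219 + 55) = 4175*(-1164) = -4859700)
1/(z + k(72)) = 1/(-4859700 - 76) = 1/(-4859776) = -1/4859776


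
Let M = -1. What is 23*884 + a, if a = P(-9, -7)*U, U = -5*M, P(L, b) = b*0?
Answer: 20332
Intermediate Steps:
P(L, b) = 0
U = 5 (U = -5*(-1) = 5)
a = 0 (a = 0*5 = 0)
23*884 + a = 23*884 + 0 = 20332 + 0 = 20332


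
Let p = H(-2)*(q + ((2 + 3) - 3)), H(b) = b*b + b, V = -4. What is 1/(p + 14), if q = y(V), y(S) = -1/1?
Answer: 1/16 ≈ 0.062500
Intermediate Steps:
y(S) = -1 (y(S) = -1*1 = -1)
H(b) = b + b**2 (H(b) = b**2 + b = b + b**2)
q = -1
p = 2 (p = (-2*(1 - 2))*(-1 + ((2 + 3) - 3)) = (-2*(-1))*(-1 + (5 - 3)) = 2*(-1 + 2) = 2*1 = 2)
1/(p + 14) = 1/(2 + 14) = 1/16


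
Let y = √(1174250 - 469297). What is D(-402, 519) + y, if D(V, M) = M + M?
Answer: 1038 + √704953 ≈ 1877.6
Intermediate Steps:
D(V, M) = 2*M
y = √704953 ≈ 839.62
D(-402, 519) + y = 2*519 + √704953 = 1038 + √704953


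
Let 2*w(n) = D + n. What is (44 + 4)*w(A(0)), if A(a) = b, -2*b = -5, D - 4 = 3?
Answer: 228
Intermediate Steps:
D = 7 (D = 4 + 3 = 7)
b = 5/2 (b = -1/2*(-5) = 5/2 ≈ 2.5000)
A(a) = 5/2
w(n) = 7/2 + n/2 (w(n) = (7 + n)/2 = 7/2 + n/2)
(44 + 4)*w(A(0)) = (44 + 4)*(7/2 + (1/2)*(5/2)) = 48*(7/2 + 5/4) = 48*(19/4) = 228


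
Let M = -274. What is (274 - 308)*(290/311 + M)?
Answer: 2887416/311 ≈ 9284.3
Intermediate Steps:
(274 - 308)*(290/311 + M) = (274 - 308)*(290/311 - 274) = -34*(290*(1/311) - 274) = -34*(290/311 - 274) = -34*(-84924/311) = 2887416/311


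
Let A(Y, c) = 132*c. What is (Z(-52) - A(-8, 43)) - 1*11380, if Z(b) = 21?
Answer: -17035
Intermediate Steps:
(Z(-52) - A(-8, 43)) - 1*11380 = (21 - 132*43) - 1*11380 = (21 - 1*5676) - 11380 = (21 - 5676) - 11380 = -5655 - 11380 = -17035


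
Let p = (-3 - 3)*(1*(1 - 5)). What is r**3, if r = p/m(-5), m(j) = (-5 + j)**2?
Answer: 216/15625 ≈ 0.013824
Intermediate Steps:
p = 24 (p = -6*(-4) = 24)
r = 6/25 (r = 24/((-5 - 5)**2) = 24/((-10)**2) = 24/100 = 24*(1/100) = 6/25 ≈ 0.24000)
r**3 = (6/25)**3 = 216/15625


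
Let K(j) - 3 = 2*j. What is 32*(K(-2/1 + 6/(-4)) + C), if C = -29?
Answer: -1056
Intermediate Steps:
K(j) = 3 + 2*j
32*(K(-2/1 + 6/(-4)) + C) = 32*((3 + 2*(-2/1 + 6/(-4))) - 29) = 32*((3 + 2*(-2*1 + 6*(-1/4))) - 29) = 32*((3 + 2*(-2 - 3/2)) - 29) = 32*((3 + 2*(-7/2)) - 29) = 32*((3 - 7) - 29) = 32*(-4 - 29) = 32*(-33) = -1056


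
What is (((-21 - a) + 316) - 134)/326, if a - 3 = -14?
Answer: 86/163 ≈ 0.52761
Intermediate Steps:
a = -11 (a = 3 - 14 = -11)
(((-21 - a) + 316) - 134)/326 = (((-21 - 1*(-11)) + 316) - 134)/326 = (((-21 + 11) + 316) - 134)*(1/326) = ((-10 + 316) - 134)*(1/326) = (306 - 134)*(1/326) = 172*(1/326) = 86/163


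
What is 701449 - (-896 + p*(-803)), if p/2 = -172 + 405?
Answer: 1076543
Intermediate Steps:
p = 466 (p = 2*(-172 + 405) = 2*233 = 466)
701449 - (-896 + p*(-803)) = 701449 - (-896 + 466*(-803)) = 701449 - (-896 - 374198) = 701449 - 1*(-375094) = 701449 + 375094 = 1076543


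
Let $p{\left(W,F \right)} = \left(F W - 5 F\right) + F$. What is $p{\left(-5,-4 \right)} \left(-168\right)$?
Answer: $-6048$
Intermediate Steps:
$p{\left(W,F \right)} = - 4 F + F W$ ($p{\left(W,F \right)} = \left(- 5 F + F W\right) + F = - 4 F + F W$)
$p{\left(-5,-4 \right)} \left(-168\right) = - 4 \left(-4 - 5\right) \left(-168\right) = \left(-4\right) \left(-9\right) \left(-168\right) = 36 \left(-168\right) = -6048$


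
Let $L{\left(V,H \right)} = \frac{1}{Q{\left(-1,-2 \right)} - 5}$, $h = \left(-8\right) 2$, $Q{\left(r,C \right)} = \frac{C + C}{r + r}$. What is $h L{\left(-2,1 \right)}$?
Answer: $\frac{16}{3} \approx 5.3333$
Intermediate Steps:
$Q{\left(r,C \right)} = \frac{C}{r}$ ($Q{\left(r,C \right)} = \frac{2 C}{2 r} = 2 C \frac{1}{2 r} = \frac{C}{r}$)
$h = -16$
$L{\left(V,H \right)} = - \frac{1}{3}$ ($L{\left(V,H \right)} = \frac{1}{- \frac{2}{-1} - 5} = \frac{1}{\left(-2\right) \left(-1\right) - 5} = \frac{1}{2 - 5} = \frac{1}{-3} = - \frac{1}{3}$)
$h L{\left(-2,1 \right)} = \left(-16\right) \left(- \frac{1}{3}\right) = \frac{16}{3}$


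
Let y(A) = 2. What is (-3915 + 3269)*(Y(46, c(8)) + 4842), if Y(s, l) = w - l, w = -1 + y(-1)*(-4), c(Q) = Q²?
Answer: -3080774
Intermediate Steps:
w = -9 (w = -1 + 2*(-4) = -1 - 8 = -9)
Y(s, l) = -9 - l
(-3915 + 3269)*(Y(46, c(8)) + 4842) = (-3915 + 3269)*((-9 - 1*8²) + 4842) = -646*((-9 - 1*64) + 4842) = -646*((-9 - 64) + 4842) = -646*(-73 + 4842) = -646*4769 = -3080774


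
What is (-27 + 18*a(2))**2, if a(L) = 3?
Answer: 729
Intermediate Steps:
(-27 + 18*a(2))**2 = (-27 + 18*3)**2 = (-27 + 54)**2 = 27**2 = 729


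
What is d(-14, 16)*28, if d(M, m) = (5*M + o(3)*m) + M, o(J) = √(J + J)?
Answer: -2352 + 448*√6 ≈ -1254.6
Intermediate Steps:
o(J) = √2*√J (o(J) = √(2*J) = √2*√J)
d(M, m) = 6*M + m*√6 (d(M, m) = (5*M + (√2*√3)*m) + M = (5*M + √6*m) + M = (5*M + m*√6) + M = 6*M + m*√6)
d(-14, 16)*28 = (6*(-14) + 16*√6)*28 = (-84 + 16*√6)*28 = -2352 + 448*√6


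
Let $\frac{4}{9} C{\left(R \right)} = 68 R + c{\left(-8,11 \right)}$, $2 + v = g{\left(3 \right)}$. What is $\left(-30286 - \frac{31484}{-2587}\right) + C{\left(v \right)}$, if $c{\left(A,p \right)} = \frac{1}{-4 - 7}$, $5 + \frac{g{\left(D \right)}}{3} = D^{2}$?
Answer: $- \frac{3271875955}{113828} \approx -28744.0$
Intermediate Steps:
$g{\left(D \right)} = -15 + 3 D^{2}$
$v = 10$ ($v = -2 - \left(15 - 3 \cdot 3^{2}\right) = -2 + \left(-15 + 3 \cdot 9\right) = -2 + \left(-15 + 27\right) = -2 + 12 = 10$)
$c{\left(A,p \right)} = - \frac{1}{11}$ ($c{\left(A,p \right)} = \frac{1}{-11} = - \frac{1}{11}$)
$C{\left(R \right)} = - \frac{9}{44} + 153 R$ ($C{\left(R \right)} = \frac{9 \left(68 R - \frac{1}{11}\right)}{4} = \frac{9 \left(- \frac{1}{11} + 68 R\right)}{4} = - \frac{9}{44} + 153 R$)
$\left(-30286 - \frac{31484}{-2587}\right) + C{\left(v \right)} = \left(-30286 - \frac{31484}{-2587}\right) + \left(- \frac{9}{44} + 153 \cdot 10\right) = \left(-30286 - - \frac{31484}{2587}\right) + \left(- \frac{9}{44} + 1530\right) = \left(-30286 + \frac{31484}{2587}\right) + \frac{67311}{44} = - \frac{78318398}{2587} + \frac{67311}{44} = - \frac{3271875955}{113828}$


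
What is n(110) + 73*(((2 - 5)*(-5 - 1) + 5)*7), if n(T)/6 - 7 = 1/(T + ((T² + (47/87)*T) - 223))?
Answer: 12361620527/1048039 ≈ 11795.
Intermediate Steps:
n(T) = 42 + 6/(-223 + T² + 134*T/87) (n(T) = 42 + 6/(T + ((T² + (47/87)*T) - 223)) = 42 + 6/(T + ((T² + (47*(1/87))*T) - 223)) = 42 + 6/(T + ((T² + 47*T/87) - 223)) = 42 + 6/(T + (-223 + T² + 47*T/87)) = 42 + 6/(-223 + T² + 134*T/87))
n(110) + 73*(((2 - 5)*(-5 - 1) + 5)*7) = 6*(-135720 + 609*110² + 938*110)/(-19401 + 87*110² + 134*110) + 73*(((2 - 5)*(-5 - 1) + 5)*7) = 6*(-135720 + 609*12100 + 103180)/(-19401 + 87*12100 + 14740) + 73*((-3*(-6) + 5)*7) = 6*(-135720 + 7368900 + 103180)/(-19401 + 1052700 + 14740) + 73*((18 + 5)*7) = 6*7336360/1048039 + 73*(23*7) = 6*(1/1048039)*7336360 + 73*161 = 44018160/1048039 + 11753 = 12361620527/1048039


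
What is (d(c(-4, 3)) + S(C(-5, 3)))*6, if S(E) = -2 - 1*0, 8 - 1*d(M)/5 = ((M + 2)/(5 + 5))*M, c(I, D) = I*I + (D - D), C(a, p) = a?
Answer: -636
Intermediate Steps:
c(I, D) = I² (c(I, D) = I² + 0 = I²)
d(M) = 40 - 5*M*(⅕ + M/10) (d(M) = 40 - 5*(M + 2)/(5 + 5)*M = 40 - 5*(2 + M)/10*M = 40 - 5*(2 + M)*(⅒)*M = 40 - 5*(⅕ + M/10)*M = 40 - 5*M*(⅕ + M/10))
S(E) = -2 (S(E) = -2 + 0 = -2)
(d(c(-4, 3)) + S(C(-5, 3)))*6 = ((40 - 1*(-4)² - ((-4)²)²/2) - 2)*6 = ((40 - 1*16 - ½*16²) - 2)*6 = ((40 - 16 - ½*256) - 2)*6 = ((40 - 16 - 128) - 2)*6 = (-104 - 2)*6 = -106*6 = -636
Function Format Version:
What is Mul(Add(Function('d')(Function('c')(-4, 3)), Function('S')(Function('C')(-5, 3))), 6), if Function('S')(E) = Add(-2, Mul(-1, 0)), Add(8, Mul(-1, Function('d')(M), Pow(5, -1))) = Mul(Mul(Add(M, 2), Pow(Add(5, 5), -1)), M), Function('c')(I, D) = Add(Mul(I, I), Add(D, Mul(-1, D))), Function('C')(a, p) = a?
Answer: -636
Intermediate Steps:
Function('c')(I, D) = Pow(I, 2) (Function('c')(I, D) = Add(Pow(I, 2), 0) = Pow(I, 2))
Function('d')(M) = Add(40, Mul(-5, M, Add(Rational(1, 5), Mul(Rational(1, 10), M)))) (Function('d')(M) = Add(40, Mul(-5, Mul(Mul(Add(M, 2), Pow(Add(5, 5), -1)), M))) = Add(40, Mul(-5, Mul(Mul(Add(2, M), Pow(10, -1)), M))) = Add(40, Mul(-5, Mul(Mul(Add(2, M), Rational(1, 10)), M))) = Add(40, Mul(-5, Mul(Add(Rational(1, 5), Mul(Rational(1, 10), M)), M))) = Add(40, Mul(-5, Mul(M, Add(Rational(1, 5), Mul(Rational(1, 10), M))))) = Add(40, Mul(-5, M, Add(Rational(1, 5), Mul(Rational(1, 10), M)))))
Function('S')(E) = -2 (Function('S')(E) = Add(-2, 0) = -2)
Mul(Add(Function('d')(Function('c')(-4, 3)), Function('S')(Function('C')(-5, 3))), 6) = Mul(Add(Add(40, Mul(-1, Pow(-4, 2)), Mul(Rational(-1, 2), Pow(Pow(-4, 2), 2))), -2), 6) = Mul(Add(Add(40, Mul(-1, 16), Mul(Rational(-1, 2), Pow(16, 2))), -2), 6) = Mul(Add(Add(40, -16, Mul(Rational(-1, 2), 256)), -2), 6) = Mul(Add(Add(40, -16, -128), -2), 6) = Mul(Add(-104, -2), 6) = Mul(-106, 6) = -636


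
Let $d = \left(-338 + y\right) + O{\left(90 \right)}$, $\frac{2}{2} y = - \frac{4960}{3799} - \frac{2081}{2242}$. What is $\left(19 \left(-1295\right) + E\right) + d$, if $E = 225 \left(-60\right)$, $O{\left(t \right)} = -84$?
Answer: $- \frac{328167277705}{8517358} \approx -38529.0$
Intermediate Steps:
$y = - \frac{19026039}{8517358}$ ($y = - \frac{4960}{3799} - \frac{2081}{2242} = - \frac{19026039}{8517358} \approx -2.2338$)
$d = - \frac{3613351115}{8517358}$ ($d = \left(-338 - \frac{19026039}{8517358}\right) - 84 = - \frac{2897893043}{8517358} - 84 = - \frac{3613351115}{8517358} \approx -424.23$)
$E = -13500$
$\left(19 \left(-1295\right) + E\right) + d = \left(19 \left(-1295\right) - 13500\right) - \frac{3613351115}{8517358} = \left(-24605 - 13500\right) - \frac{3613351115}{8517358} = -38105 - \frac{3613351115}{8517358} = - \frac{328167277705}{8517358}$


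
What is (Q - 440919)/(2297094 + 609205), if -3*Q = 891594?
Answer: -738117/2906299 ≈ -0.25397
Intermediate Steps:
Q = -297198 (Q = -⅓*891594 = -297198)
(Q - 440919)/(2297094 + 609205) = (-297198 - 440919)/(2297094 + 609205) = -738117/2906299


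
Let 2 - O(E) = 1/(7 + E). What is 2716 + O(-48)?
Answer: 111439/41 ≈ 2718.0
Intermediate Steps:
O(E) = 2 - 1/(7 + E)
2716 + O(-48) = 2716 + (13 + 2*(-48))/(7 - 48) = 2716 + (13 - 96)/(-41) = 2716 - 1/41*(-83) = 2716 + 83/41 = 111439/41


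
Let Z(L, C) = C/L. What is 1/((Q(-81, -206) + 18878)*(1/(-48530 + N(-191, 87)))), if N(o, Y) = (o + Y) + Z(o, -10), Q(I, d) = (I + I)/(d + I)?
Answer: -666491777/258716567 ≈ -2.5761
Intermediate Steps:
Q(I, d) = 2*I/(I + d) (Q(I, d) = (2*I)/(I + d) = 2*I/(I + d))
N(o, Y) = Y + o - 10/o (N(o, Y) = (o + Y) - 10/o = (Y + o) - 10/o = Y + o - 10/o)
1/((Q(-81, -206) + 18878)*(1/(-48530 + N(-191, 87)))) = 1/((2*(-81)/(-81 - 206) + 18878)*(1/(-48530 + (87 - 191 - 10/(-191))))) = 1/((2*(-81)/(-287) + 18878)*(1/(-48530 + (87 - 191 - 10*(-1/191))))) = 1/((2*(-81)*(-1/287) + 18878)*(1/(-48530 + (87 - 191 + 10/191)))) = 1/((162/287 + 18878)*(1/(-48530 - 19854/191))) = 1/((5418148/287)*(1/(-9289084/191))) = 287/(5418148*(-191/9289084)) = (287/5418148)*(-9289084/191) = -666491777/258716567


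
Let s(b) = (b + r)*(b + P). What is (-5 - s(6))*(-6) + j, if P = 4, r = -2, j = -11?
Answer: 259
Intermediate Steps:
s(b) = (-2 + b)*(4 + b) (s(b) = (b - 2)*(b + 4) = (-2 + b)*(4 + b))
(-5 - s(6))*(-6) + j = (-5 - (-8 + 6**2 + 2*6))*(-6) - 11 = (-5 - (-8 + 36 + 12))*(-6) - 11 = (-5 - 1*40)*(-6) - 11 = (-5 - 40)*(-6) - 11 = -45*(-6) - 11 = 270 - 11 = 259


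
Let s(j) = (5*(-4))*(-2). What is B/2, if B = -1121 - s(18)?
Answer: -1161/2 ≈ -580.50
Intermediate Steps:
s(j) = 40 (s(j) = -20*(-2) = 40)
B = -1161 (B = -1121 - 1*40 = -1121 - 40 = -1161)
B/2 = -1161/2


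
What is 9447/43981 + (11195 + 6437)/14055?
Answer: 908250577/618152955 ≈ 1.4693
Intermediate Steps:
9447/43981 + (11195 + 6437)/14055 = 9447*(1/43981) + 17632*(1/14055) = 9447/43981 + 17632/14055 = 908250577/618152955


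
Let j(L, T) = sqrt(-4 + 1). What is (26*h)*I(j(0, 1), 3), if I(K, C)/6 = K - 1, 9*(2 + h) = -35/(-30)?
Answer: 2626/9 - 2626*I*sqrt(3)/9 ≈ 291.78 - 505.37*I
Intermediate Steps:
h = -101/54 (h = -2 + (-35/(-30))/9 = -2 + (-35*(-1/30))/9 = -2 + (1/9)*(7/6) = -2 + 7/54 = -101/54 ≈ -1.8704)
j(L, T) = I*sqrt(3) (j(L, T) = sqrt(-3) = I*sqrt(3))
I(K, C) = -6 + 6*K (I(K, C) = 6*(K - 1) = 6*(-1 + K) = -6 + 6*K)
(26*h)*I(j(0, 1), 3) = (26*(-101/54))*(-6 + 6*(I*sqrt(3))) = -1313*(-6 + 6*I*sqrt(3))/27 = 2626/9 - 2626*I*sqrt(3)/9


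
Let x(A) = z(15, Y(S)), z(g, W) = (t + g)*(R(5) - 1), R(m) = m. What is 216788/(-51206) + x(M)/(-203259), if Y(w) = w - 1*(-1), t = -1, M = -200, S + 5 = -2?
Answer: -3147641402/743434311 ≈ -4.2339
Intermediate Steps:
S = -7 (S = -5 - 2 = -7)
Y(w) = 1 + w (Y(w) = w + 1 = 1 + w)
z(g, W) = -4 + 4*g (z(g, W) = (-1 + g)*(5 - 1) = (-1 + g)*4 = -4 + 4*g)
x(A) = 56 (x(A) = -4 + 4*15 = -4 + 60 = 56)
216788/(-51206) + x(M)/(-203259) = 216788/(-51206) + 56/(-203259) = 216788*(-1/51206) + 56*(-1/203259) = -108394/25603 - 8/29037 = -3147641402/743434311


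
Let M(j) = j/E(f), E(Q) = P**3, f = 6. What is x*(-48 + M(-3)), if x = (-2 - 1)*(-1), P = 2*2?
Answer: -9225/64 ≈ -144.14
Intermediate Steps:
P = 4
E(Q) = 64 (E(Q) = 4**3 = 64)
x = 3 (x = -3*(-1) = 3)
M(j) = j/64
x*(-48 + M(-3)) = 3*(-48 + (1/64)*(-3)) = 3*(-48 - 3/64) = 3*(-3075/64) = -9225/64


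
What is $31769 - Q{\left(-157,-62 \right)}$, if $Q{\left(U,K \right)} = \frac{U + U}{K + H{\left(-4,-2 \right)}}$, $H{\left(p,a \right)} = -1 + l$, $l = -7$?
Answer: $\frac{1111758}{35} \approx 31765.0$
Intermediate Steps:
$H{\left(p,a \right)} = -8$ ($H{\left(p,a \right)} = -1 - 7 = -8$)
$Q{\left(U,K \right)} = \frac{2 U}{-8 + K}$ ($Q{\left(U,K \right)} = \frac{U + U}{K - 8} = \frac{2 U}{-8 + K}$)
$31769 - Q{\left(-157,-62 \right)} = 31769 - 2 \left(-157\right) \frac{1}{-8 - 62} = 31769 - 2 \left(-157\right) \frac{1}{-70} = 31769 - 2 \left(-157\right) \left(- \frac{1}{70}\right) = 31769 - \frac{157}{35} = \frac{1111758}{35}$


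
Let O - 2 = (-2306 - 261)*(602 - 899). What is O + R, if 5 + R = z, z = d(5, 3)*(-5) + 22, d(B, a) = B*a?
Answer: 762343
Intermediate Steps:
O = 762401 (O = 2 + (-2306 - 261)*(602 - 899) = 2 - 2567*(-297) = 2 + 762399 = 762401)
z = -53 (z = (5*3)*(-5) + 22 = 15*(-5) + 22 = -75 + 22 = -53)
R = -58 (R = -5 - 53 = -58)
O + R = 762401 - 58 = 762343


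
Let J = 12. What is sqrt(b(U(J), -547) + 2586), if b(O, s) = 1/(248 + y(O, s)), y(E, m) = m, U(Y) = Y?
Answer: sqrt(231190687)/299 ≈ 50.853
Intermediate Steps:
b(O, s) = 1/(248 + s)
sqrt(b(U(J), -547) + 2586) = sqrt(1/(248 - 547) + 2586) = sqrt(1/(-299) + 2586) = sqrt(-1/299 + 2586) = sqrt(773213/299) = sqrt(231190687)/299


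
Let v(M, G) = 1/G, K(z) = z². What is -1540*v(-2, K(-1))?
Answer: -1540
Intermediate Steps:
-1540*v(-2, K(-1)) = -1540/((-1)²) = -1540/1 = -1540*1 = -1540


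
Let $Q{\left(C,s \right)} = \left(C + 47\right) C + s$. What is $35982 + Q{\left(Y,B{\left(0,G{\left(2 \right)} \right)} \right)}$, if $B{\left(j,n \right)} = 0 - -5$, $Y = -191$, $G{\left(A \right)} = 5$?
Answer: $63491$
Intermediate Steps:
$B{\left(j,n \right)} = 5$ ($B{\left(j,n \right)} = 0 + 5 = 5$)
$Q{\left(C,s \right)} = s + C \left(47 + C\right)$ ($Q{\left(C,s \right)} = \left(47 + C\right) C + s = C \left(47 + C\right) + s = s + C \left(47 + C\right)$)
$35982 + Q{\left(Y,B{\left(0,G{\left(2 \right)} \right)} \right)} = 35982 + \left(5 + \left(-191\right)^{2} + 47 \left(-191\right)\right) = 35982 + \left(5 + 36481 - 8977\right) = 35982 + 27509 = 63491$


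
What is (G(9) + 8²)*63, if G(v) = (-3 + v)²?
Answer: 6300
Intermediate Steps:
(G(9) + 8²)*63 = ((-3 + 9)² + 8²)*63 = (6² + 64)*63 = (36 + 64)*63 = 100*63 = 6300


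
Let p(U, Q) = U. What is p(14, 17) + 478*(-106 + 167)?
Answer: 29172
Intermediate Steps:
p(14, 17) + 478*(-106 + 167) = 14 + 478*(-106 + 167) = 14 + 478*61 = 14 + 29158 = 29172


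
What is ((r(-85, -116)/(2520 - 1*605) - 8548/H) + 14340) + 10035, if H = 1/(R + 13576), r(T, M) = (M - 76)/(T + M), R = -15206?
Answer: 1790831792639/128305 ≈ 1.3958e+7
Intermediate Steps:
r(T, M) = (-76 + M)/(M + T)
H = -1/1630 (H = 1/(-15206 + 13576) = 1/(-1630) = -1/1630 ≈ -0.00061350)
((r(-85, -116)/(2520 - 1*605) - 8548/H) + 14340) + 10035 = ((((-76 - 116)/(-116 - 85))/(2520 - 1*605) - 8548/(-1/1630)) + 14340) + 10035 = (((-192/(-201))/(2520 - 605) - 8548*(-1630)) + 14340) + 10035 = ((-1/201*(-192)/1915 + 13933240) + 14340) + 10035 = (((64/67)*(1/1915) + 13933240) + 14340) + 10035 = ((64/128305 + 13933240) + 14340) + 10035 = (1787704358264/128305 + 14340) + 10035 = 1789544251964/128305 + 10035 = 1790831792639/128305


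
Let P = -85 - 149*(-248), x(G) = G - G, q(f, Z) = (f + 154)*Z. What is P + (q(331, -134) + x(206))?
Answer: -28123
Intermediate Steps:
q(f, Z) = Z*(154 + f) (q(f, Z) = (154 + f)*Z = Z*(154 + f))
x(G) = 0
P = 36867 (P = -85 + 36952 = 36867)
P + (q(331, -134) + x(206)) = 36867 + (-134*(154 + 331) + 0) = 36867 + (-134*485 + 0) = 36867 + (-64990 + 0) = 36867 - 64990 = -28123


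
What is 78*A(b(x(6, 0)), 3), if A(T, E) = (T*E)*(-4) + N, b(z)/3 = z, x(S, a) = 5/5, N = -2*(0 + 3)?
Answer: -3276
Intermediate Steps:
N = -6 (N = -2*3 = -6)
x(S, a) = 1 (x(S, a) = 5*(⅕) = 1)
b(z) = 3*z
A(T, E) = -6 - 4*E*T (A(T, E) = (T*E)*(-4) - 6 = (E*T)*(-4) - 6 = -4*E*T - 6 = -6 - 4*E*T)
78*A(b(x(6, 0)), 3) = 78*(-6 - 4*3*3*1) = 78*(-6 - 4*3*3) = 78*(-6 - 36) = 78*(-42) = -3276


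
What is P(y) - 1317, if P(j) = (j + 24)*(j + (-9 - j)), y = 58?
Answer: -2055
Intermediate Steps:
P(j) = -216 - 9*j (P(j) = (24 + j)*(-9) = -216 - 9*j)
P(y) - 1317 = (-216 - 9*58) - 1317 = (-216 - 522) - 1317 = -738 - 1317 = -2055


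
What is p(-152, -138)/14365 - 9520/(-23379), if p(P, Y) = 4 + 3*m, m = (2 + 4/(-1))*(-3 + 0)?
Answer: 137269138/335839335 ≈ 0.40873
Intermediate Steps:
m = 6 (m = (2 + 4*(-1))*(-3) = (2 - 4)*(-3) = -2*(-3) = 6)
p(P, Y) = 22 (p(P, Y) = 4 + 3*6 = 4 + 18 = 22)
p(-152, -138)/14365 - 9520/(-23379) = 22/14365 - 9520/(-23379) = 22*(1/14365) - 9520*(-1/23379) = 22/14365 + 9520/23379 = 137269138/335839335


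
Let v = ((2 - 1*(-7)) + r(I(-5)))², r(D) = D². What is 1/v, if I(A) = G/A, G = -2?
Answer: 625/52441 ≈ 0.011918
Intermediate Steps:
I(A) = -2/A
v = 52441/625 (v = ((2 - 1*(-7)) + (-2/(-5))²)² = ((2 + 7) + (-2*(-⅕))²)² = (9 + (⅖)²)² = (9 + 4/25)² = (229/25)² = 52441/625 ≈ 83.906)
1/v = 1/(52441/625) = 625/52441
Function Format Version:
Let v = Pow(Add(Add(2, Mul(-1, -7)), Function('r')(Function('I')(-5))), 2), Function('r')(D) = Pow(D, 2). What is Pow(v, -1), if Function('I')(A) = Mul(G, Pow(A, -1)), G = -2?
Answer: Rational(625, 52441) ≈ 0.011918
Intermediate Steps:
Function('I')(A) = Mul(-2, Pow(A, -1))
v = Rational(52441, 625) (v = Pow(Add(Add(2, Mul(-1, -7)), Pow(Mul(-2, Pow(-5, -1)), 2)), 2) = Pow(Add(Add(2, 7), Pow(Mul(-2, Rational(-1, 5)), 2)), 2) = Pow(Add(9, Pow(Rational(2, 5), 2)), 2) = Pow(Add(9, Rational(4, 25)), 2) = Pow(Rational(229, 25), 2) = Rational(52441, 625) ≈ 83.906)
Pow(v, -1) = Pow(Rational(52441, 625), -1) = Rational(625, 52441)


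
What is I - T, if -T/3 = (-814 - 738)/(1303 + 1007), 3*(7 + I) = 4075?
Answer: 1558462/1155 ≈ 1349.3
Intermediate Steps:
I = 4054/3 (I = -7 + (⅓)*4075 = -7 + 4075/3 = 4054/3 ≈ 1351.3)
T = 776/385 (T = -3*(-814 - 738)/(1303 + 1007) = -(-4656)/2310 = -3*(-776/1155) = 776/385 ≈ 2.0156)
I - T = 4054/3 - 1*776/385 = 4054/3 - 776/385 = 1558462/1155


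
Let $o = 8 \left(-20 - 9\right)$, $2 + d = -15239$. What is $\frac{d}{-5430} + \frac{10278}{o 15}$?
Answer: $- \frac{46181}{314940} \approx -0.14663$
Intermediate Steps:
$d = -15241$ ($d = -2 - 15239 = -15241$)
$o = -232$ ($o = 8 \left(-29\right) = -232$)
$\frac{d}{-5430} + \frac{10278}{o 15} = - \frac{15241}{-5430} + \frac{10278}{\left(-232\right) 15} = \left(-15241\right) \left(- \frac{1}{5430}\right) + \frac{10278}{-3480} = \frac{15241}{5430} + 10278 \left(- \frac{1}{3480}\right) = \frac{15241}{5430} - \frac{1713}{580} = - \frac{46181}{314940}$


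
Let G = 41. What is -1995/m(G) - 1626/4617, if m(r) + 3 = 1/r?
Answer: 125816381/187758 ≈ 670.10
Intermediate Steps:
m(r) = -3 + 1/r
-1995/m(G) - 1626/4617 = -1995/(-3 + 1/41) - 1626/4617 = -1995/(-3 + 1/41) - 1626*1/4617 = -1995/(-122/41) - 542/1539 = -1995*(-41/122) - 542/1539 = 81795/122 - 542/1539 = 125816381/187758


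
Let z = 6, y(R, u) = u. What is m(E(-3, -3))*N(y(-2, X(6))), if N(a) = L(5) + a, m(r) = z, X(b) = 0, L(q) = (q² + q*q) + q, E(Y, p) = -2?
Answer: 330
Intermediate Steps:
L(q) = q + 2*q² (L(q) = (q² + q²) + q = 2*q² + q = q + 2*q²)
m(r) = 6
N(a) = 55 + a (N(a) = 5*(1 + 2*5) + a = 5*(1 + 10) + a = 5*11 + a = 55 + a)
m(E(-3, -3))*N(y(-2, X(6))) = 6*(55 + 0) = 6*55 = 330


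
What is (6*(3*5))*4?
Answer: 360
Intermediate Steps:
(6*(3*5))*4 = (6*15)*4 = 90*4 = 360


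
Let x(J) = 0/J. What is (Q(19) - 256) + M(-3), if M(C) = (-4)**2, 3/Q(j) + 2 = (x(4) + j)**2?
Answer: -86157/359 ≈ -239.99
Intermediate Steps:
x(J) = 0
Q(j) = 3/(-2 + j**2) (Q(j) = 3/(-2 + (0 + j)**2) = 3/(-2 + j**2))
M(C) = 16
(Q(19) - 256) + M(-3) = (3/(-2 + 19**2) - 256) + 16 = (3/(-2 + 361) - 256) + 16 = (3/359 - 256) + 16 = -91901/359 + 16 = -86157/359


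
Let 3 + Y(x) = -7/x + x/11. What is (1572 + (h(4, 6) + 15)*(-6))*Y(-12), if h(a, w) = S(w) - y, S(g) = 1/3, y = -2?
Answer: -169921/33 ≈ -5149.1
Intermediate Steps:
S(g) = ⅓
Y(x) = -3 - 7/x + x/11 (Y(x) = -3 + (-7/x + x/11) = -3 - 7/x + x/11)
h(a, w) = 7/3 (h(a, w) = ⅓ - 1*(-2) = ⅓ + 2 = 7/3)
(1572 + (h(4, 6) + 15)*(-6))*Y(-12) = (1572 + (7/3 + 15)*(-6))*(-3 - 7/(-12) + (1/11)*(-12)) = (1572 + (52/3)*(-6))*(-3 - 7*(-1/12) - 12/11) = (1572 - 104)*(-3 + 7/12 - 12/11) = 1468*(-463/132) = -169921/33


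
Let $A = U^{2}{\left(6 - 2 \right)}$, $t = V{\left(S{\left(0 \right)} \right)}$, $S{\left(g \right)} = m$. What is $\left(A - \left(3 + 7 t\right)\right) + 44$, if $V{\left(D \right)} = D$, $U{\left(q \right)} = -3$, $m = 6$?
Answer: $8$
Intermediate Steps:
$S{\left(g \right)} = 6$
$t = 6$
$A = 9$ ($A = \left(-3\right)^{2} = 9$)
$\left(A - \left(3 + 7 t\right)\right) + 44 = \left(9 - 45\right) + 44 = -36 + 44 = 8$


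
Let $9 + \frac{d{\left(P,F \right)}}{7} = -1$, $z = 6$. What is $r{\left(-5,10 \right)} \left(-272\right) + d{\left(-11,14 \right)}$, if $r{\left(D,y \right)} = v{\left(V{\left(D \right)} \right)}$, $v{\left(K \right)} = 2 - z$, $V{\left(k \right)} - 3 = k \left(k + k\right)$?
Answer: $1018$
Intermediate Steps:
$d{\left(P,F \right)} = -70$ ($d{\left(P,F \right)} = -63 + 7 \left(-1\right) = -63 - 7 = -70$)
$V{\left(k \right)} = 3 + 2 k^{2}$ ($V{\left(k \right)} = 3 + k \left(k + k\right) = 3 + k 2 k = 3 + 2 k^{2}$)
$v{\left(K \right)} = -4$ ($v{\left(K \right)} = 2 - 6 = -4$)
$r{\left(D,y \right)} = -4$
$r{\left(-5,10 \right)} \left(-272\right) + d{\left(-11,14 \right)} = \left(-4\right) \left(-272\right) - 70 = 1088 - 70 = 1018$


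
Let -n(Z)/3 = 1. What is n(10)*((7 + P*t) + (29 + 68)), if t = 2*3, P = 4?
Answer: -384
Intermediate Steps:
n(Z) = -3 (n(Z) = -3*1 = -3)
t = 6
n(10)*((7 + P*t) + (29 + 68)) = -3*((7 + 4*6) + (29 + 68)) = -3*((7 + 24) + 97) = -3*(31 + 97) = -3*128 = -384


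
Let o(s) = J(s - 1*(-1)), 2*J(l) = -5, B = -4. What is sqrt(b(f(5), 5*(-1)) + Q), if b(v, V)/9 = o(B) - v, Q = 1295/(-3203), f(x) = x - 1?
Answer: I*sqrt(2417246446)/6406 ≈ 7.6749*I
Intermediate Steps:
f(x) = -1 + x
J(l) = -5/2 (J(l) = (1/2)*(-5) = -5/2)
Q = -1295/3203 (Q = 1295*(-1/3203) = -1295/3203 ≈ -0.40431)
o(s) = -5/2
b(v, V) = -45/2 - 9*v (b(v, V) = 9*(-5/2 - v) = -45/2 - 9*v)
sqrt(b(f(5), 5*(-1)) + Q) = sqrt((-45/2 - 9*(-1 + 5)) - 1295/3203) = sqrt((-45/2 - 9*4) - 1295/3203) = sqrt((-45/2 - 36) - 1295/3203) = sqrt(-117/2 - 1295/3203) = sqrt(-377341/6406) = I*sqrt(2417246446)/6406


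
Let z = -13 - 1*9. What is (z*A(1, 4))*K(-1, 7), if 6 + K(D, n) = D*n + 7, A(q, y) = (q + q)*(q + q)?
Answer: 528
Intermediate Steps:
A(q, y) = 4*q² (A(q, y) = (2*q)*(2*q) = 4*q²)
z = -22 (z = -13 - 9 = -22)
K(D, n) = 1 + D*n (K(D, n) = -6 + (D*n + 7) = -6 + (7 + D*n) = 1 + D*n)
(z*A(1, 4))*K(-1, 7) = (-88*1²)*(1 - 1*7) = (-88)*(1 - 7) = -22*4*(-6) = -88*(-6) = 528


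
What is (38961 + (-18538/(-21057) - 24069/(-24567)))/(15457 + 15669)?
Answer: 3359295449923/2683617935199 ≈ 1.2518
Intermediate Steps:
(38961 + (-18538/(-21057) - 24069/(-24567)))/(15457 + 15669) = (38961 + (-18538*(-1/21057) - 24069*(-1/24567)))/31126 = (38961 + (18538/21057 + 8023/8189))*(1/31126) = (38961 + 320747993/172435773)*(1/31126) = (6718590899846/172435773)*(1/31126) = 3359295449923/2683617935199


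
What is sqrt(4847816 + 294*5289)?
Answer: sqrt(6402782) ≈ 2530.4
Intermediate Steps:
sqrt(4847816 + 294*5289) = sqrt(4847816 + 1554966) = sqrt(6402782)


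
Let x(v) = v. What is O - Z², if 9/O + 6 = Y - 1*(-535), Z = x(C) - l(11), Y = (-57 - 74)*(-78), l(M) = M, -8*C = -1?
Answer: -81343467/687808 ≈ -118.26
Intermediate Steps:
C = ⅛ (C = -⅛*(-1) = ⅛ ≈ 0.12500)
Y = 10218 (Y = -131*(-78) = 10218)
Z = -87/8 (Z = ⅛ - 1*11 = ⅛ - 11 = -87/8 ≈ -10.875)
O = 9/10747 (O = 9/(-6 + (10218 - 1*(-535))) = 9/(-6 + (10218 + 535)) = 9/(-6 + 10753) = 9/10747 ≈ 0.00083744)
O - Z² = 9/10747 - (-87/8)² = 9/10747 - 1*7569/64 = 9/10747 - 7569/64 = -81343467/687808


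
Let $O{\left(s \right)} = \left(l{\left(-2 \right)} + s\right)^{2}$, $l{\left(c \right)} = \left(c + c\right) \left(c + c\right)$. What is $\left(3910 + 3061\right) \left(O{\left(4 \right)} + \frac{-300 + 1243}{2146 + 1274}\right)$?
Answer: $\frac{9542901653}{3420} \approx 2.7903 \cdot 10^{6}$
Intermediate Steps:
$l{\left(c \right)} = 4 c^{2}$ ($l{\left(c \right)} = 2 c 2 c = 4 c^{2}$)
$O{\left(s \right)} = \left(16 + s\right)^{2}$ ($O{\left(s \right)} = \left(4 \left(-2\right)^{2} + s\right)^{2} = \left(4 \cdot 4 + s\right)^{2} = \left(16 + s\right)^{2}$)
$\left(3910 + 3061\right) \left(O{\left(4 \right)} + \frac{-300 + 1243}{2146 + 1274}\right) = \left(3910 + 3061\right) \left(\left(16 + 4\right)^{2} + \frac{-300 + 1243}{2146 + 1274}\right) = 6971 \left(20^{2} + \frac{943}{3420}\right) = 6971 \left(400 + 943 \cdot \frac{1}{3420}\right) = 6971 \left(400 + \frac{943}{3420}\right) = 6971 \cdot \frac{1368943}{3420} = \frac{9542901653}{3420}$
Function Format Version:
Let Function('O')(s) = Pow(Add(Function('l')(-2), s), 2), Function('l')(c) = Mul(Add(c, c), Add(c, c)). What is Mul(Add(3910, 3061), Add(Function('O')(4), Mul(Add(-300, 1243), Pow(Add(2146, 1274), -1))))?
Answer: Rational(9542901653, 3420) ≈ 2.7903e+6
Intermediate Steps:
Function('l')(c) = Mul(4, Pow(c, 2)) (Function('l')(c) = Mul(Mul(2, c), Mul(2, c)) = Mul(4, Pow(c, 2)))
Function('O')(s) = Pow(Add(16, s), 2) (Function('O')(s) = Pow(Add(Mul(4, Pow(-2, 2)), s), 2) = Pow(Add(Mul(4, 4), s), 2) = Pow(Add(16, s), 2))
Mul(Add(3910, 3061), Add(Function('O')(4), Mul(Add(-300, 1243), Pow(Add(2146, 1274), -1)))) = Mul(Add(3910, 3061), Add(Pow(Add(16, 4), 2), Mul(Add(-300, 1243), Pow(Add(2146, 1274), -1)))) = Mul(6971, Add(Pow(20, 2), Mul(943, Pow(3420, -1)))) = Mul(6971, Add(400, Mul(943, Rational(1, 3420)))) = Mul(6971, Add(400, Rational(943, 3420))) = Mul(6971, Rational(1368943, 3420)) = Rational(9542901653, 3420)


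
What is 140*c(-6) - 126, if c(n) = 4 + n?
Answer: -406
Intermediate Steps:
140*c(-6) - 126 = 140*(4 - 6) - 126 = 140*(-2) - 126 = -280 - 126 = -406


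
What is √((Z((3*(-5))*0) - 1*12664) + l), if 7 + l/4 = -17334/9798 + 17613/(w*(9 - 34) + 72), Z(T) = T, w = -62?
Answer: I*√22197202004184602/1324363 ≈ 112.5*I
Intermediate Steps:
l = 11069978/1324363 (l = -28 + 4*(-17334/9798 + 17613/(-62*(9 - 34) + 72)) = -28 + 4*(-17334*1/9798 + 17613/(-62*(-25) + 72)) = -28 + 4*(-2889/1633 + 17613/(1550 + 72)) = -28 + 4*(-2889/1633 + 17613/1622) = -28 + 4*(24076071/2648726) = -28 + 48152142/1324363 = 11069978/1324363 ≈ 8.3587)
√((Z((3*(-5))*0) - 1*12664) + l) = √(((3*(-5))*0 - 1*12664) + 11069978/1324363) = √((-15*0 - 12664) + 11069978/1324363) = √((0 - 12664) + 11069978/1324363) = √(-12664 + 11069978/1324363) = √(-16760663054/1324363) = I*√22197202004184602/1324363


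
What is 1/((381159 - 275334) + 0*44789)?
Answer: 1/105825 ≈ 9.4496e-6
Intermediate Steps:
1/((381159 - 275334) + 0*44789) = 1/(105825 + 0) = 1/105825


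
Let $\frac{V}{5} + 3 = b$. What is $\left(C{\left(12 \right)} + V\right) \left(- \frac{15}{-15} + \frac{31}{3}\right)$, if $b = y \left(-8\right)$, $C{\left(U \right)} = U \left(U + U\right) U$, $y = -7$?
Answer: $\frac{126514}{3} \approx 42171.0$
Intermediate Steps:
$C{\left(U \right)} = 2 U^{3}$ ($C{\left(U \right)} = U 2 U U = 2 U^{2} U = 2 U^{3}$)
$b = 56$ ($b = \left(-7\right) \left(-8\right) = 56$)
$V = 265$ ($V = -15 + 5 \cdot 56 = -15 + 280 = 265$)
$\left(C{\left(12 \right)} + V\right) \left(- \frac{15}{-15} + \frac{31}{3}\right) = \left(2 \cdot 12^{3} + 265\right) \left(- \frac{15}{-15} + \frac{31}{3}\right) = \left(2 \cdot 1728 + 265\right) \left(\left(-15\right) \left(- \frac{1}{15}\right) + 31 \cdot \frac{1}{3}\right) = \left(3456 + 265\right) \left(1 + \frac{31}{3}\right) = 3721 \cdot \frac{34}{3} = \frac{126514}{3}$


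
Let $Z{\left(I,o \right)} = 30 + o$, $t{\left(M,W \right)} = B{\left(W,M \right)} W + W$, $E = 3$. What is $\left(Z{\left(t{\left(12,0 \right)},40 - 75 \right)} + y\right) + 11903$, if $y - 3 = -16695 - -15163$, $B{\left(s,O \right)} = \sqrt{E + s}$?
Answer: $10369$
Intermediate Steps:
$B{\left(s,O \right)} = \sqrt{3 + s}$
$t{\left(M,W \right)} = W + W \sqrt{3 + W}$ ($t{\left(M,W \right)} = \sqrt{3 + W} W + W = W \sqrt{3 + W} + W = W + W \sqrt{3 + W}$)
$y = -1529$ ($y = 3 - 1532 = -1529$)
$\left(Z{\left(t{\left(12,0 \right)},40 - 75 \right)} + y\right) + 11903 = \left(\left(30 + \left(40 - 75\right)\right) - 1529\right) + 11903 = \left(\left(30 - 35\right) - 1529\right) + 11903 = \left(-5 - 1529\right) + 11903 = -1534 + 11903 = 10369$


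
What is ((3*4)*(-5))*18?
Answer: -1080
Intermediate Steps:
((3*4)*(-5))*18 = (12*(-5))*18 = -60*18 = -1080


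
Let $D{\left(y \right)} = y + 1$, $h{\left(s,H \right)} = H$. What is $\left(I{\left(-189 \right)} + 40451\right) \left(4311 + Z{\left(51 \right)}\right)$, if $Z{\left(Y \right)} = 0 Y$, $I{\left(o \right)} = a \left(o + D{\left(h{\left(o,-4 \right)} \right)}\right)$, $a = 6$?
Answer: $169417989$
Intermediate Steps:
$D{\left(y \right)} = 1 + y$
$I{\left(o \right)} = -18 + 6 o$ ($I{\left(o \right)} = 6 \left(o + \left(1 - 4\right)\right) = 6 \left(o - 3\right) = 6 \left(-3 + o\right) = -18 + 6 o$)
$Z{\left(Y \right)} = 0$
$\left(I{\left(-189 \right)} + 40451\right) \left(4311 + Z{\left(51 \right)}\right) = \left(\left(-18 + 6 \left(-189\right)\right) + 40451\right) \left(4311 + 0\right) = \left(\left(-18 - 1134\right) + 40451\right) 4311 = \left(-1152 + 40451\right) 4311 = 39299 \cdot 4311 = 169417989$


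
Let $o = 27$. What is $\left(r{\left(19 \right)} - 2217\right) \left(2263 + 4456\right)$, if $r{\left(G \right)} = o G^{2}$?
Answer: $50594070$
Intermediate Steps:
$r{\left(G \right)} = 27 G^{2}$
$\left(r{\left(19 \right)} - 2217\right) \left(2263 + 4456\right) = \left(27 \cdot 19^{2} - 2217\right) \left(2263 + 4456\right) = \left(27 \cdot 361 - 2217\right) 6719 = \left(9747 - 2217\right) 6719 = 7530 \cdot 6719 = 50594070$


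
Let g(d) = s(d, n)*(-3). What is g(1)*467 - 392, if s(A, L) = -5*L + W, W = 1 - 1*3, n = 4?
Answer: 30430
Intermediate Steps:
W = -2 (W = 1 - 3 = -2)
s(A, L) = -2 - 5*L (s(A, L) = -5*L - 2 = -2 - 5*L)
g(d) = 66 (g(d) = (-2 - 5*4)*(-3) = (-2 - 20)*(-3) = -22*(-3) = 66)
g(1)*467 - 392 = 66*467 - 392 = 30822 - 392 = 30430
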